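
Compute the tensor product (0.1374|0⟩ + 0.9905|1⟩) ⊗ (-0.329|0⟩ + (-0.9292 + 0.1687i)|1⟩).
-0.0452|00⟩ + (-0.1277 + 0.02318i)|01⟩ - 0.3259|10⟩ + (-0.9204 + 0.1671i)|11⟩

amp(|b₁b₂…⟩) = product of the factor amplitudes for bits b₁, b₂, …; only kets whose every factor amplitude is nonzero survive.
|00⟩: (0.1374)(-0.329) = -0.0452
|01⟩: (0.1374)(-0.9292 + 0.1687i) = (-0.1277 + 0.02318i)
|10⟩: (0.9905)(-0.329) = -0.3259
|11⟩: (0.9905)(-0.9292 + 0.1687i) = (-0.9204 + 0.1671i)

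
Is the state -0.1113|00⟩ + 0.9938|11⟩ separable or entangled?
Entangled

Writing the state as a|00⟩ + b|01⟩ + c|10⟩ + d|11⟩, it is a product state iff ad − bc = 0.
Here (a, b, c, d) = (-0.1113, 0, 0, 0.9938): ad − bc = (-0.1113)(0.9938) − (0)(0) = -0.1106 ≠ 0, so the state is entangled.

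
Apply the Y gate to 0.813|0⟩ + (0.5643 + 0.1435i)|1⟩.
(0.1435 - 0.5643i)|0⟩ + 0.813i|1⟩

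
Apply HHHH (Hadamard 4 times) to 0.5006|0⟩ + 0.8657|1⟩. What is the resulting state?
0.5006|0⟩ + 0.8657|1⟩

H² = I, so an even number of Hadamards cancels: H^4 = I and the state is unchanged.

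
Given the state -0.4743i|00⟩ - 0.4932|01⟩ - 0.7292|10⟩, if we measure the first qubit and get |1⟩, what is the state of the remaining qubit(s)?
-|0⟩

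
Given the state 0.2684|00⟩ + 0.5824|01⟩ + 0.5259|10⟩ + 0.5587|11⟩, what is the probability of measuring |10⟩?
0.2766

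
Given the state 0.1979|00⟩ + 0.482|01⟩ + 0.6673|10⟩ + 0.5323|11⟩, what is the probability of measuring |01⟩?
0.2323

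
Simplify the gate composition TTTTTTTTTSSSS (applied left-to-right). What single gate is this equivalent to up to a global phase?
T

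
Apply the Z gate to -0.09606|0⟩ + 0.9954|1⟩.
-0.09606|0⟩ - 0.9954|1⟩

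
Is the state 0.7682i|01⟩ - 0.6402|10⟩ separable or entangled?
Entangled

Writing the state as a|00⟩ + b|01⟩ + c|10⟩ + d|11⟩, it is a product state iff ad − bc = 0.
Here (a, b, c, d) = (0, 0.7682i, -0.6402, 0): ad − bc = (0)(0) − (0.7682i)(-0.6402) = 0.4918i ≠ 0, so the state is entangled.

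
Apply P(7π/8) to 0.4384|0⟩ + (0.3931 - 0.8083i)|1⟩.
0.4384|0⟩ + (-0.05385 + 0.8972i)|1⟩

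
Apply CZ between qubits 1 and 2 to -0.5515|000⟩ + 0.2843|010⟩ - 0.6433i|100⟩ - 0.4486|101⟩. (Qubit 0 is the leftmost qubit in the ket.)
-0.5515|000⟩ + 0.2843|010⟩ - 0.6433i|100⟩ - 0.4486|101⟩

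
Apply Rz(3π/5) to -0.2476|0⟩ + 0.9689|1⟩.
(-0.1455 + 0.2003i)|0⟩ + (0.5695 + 0.7839i)|1⟩

Rz(3π/5) = [[e^(−iθ/2), 0], [0, e^(iθ/2)]] with e^(±iθ/2) = cos(θ/2) ± i·sin(θ/2); θ = 3π/5, cos(θ/2) ≈ 0.587785, sin(θ/2) ≈ 0.809017.
With a = amp(|0⟩) = -0.2476 and b = amp(|1⟩) = 0.9689:
new amp(|0⟩) = (0.587785 - 0.809017i)·a = (-0.1455 + 0.2003i)
new amp(|1⟩) = (0.587785 + 0.809017i)·b = (0.5695 + 0.7839i)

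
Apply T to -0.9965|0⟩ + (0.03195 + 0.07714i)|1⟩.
-0.9965|0⟩ + (-0.03195 + 0.07714i)|1⟩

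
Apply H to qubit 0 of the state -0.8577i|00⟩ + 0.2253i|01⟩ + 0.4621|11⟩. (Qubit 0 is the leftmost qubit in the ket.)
-0.6065i|00⟩ + (0.3268 + 0.1593i)|01⟩ - 0.6065i|10⟩ + (-0.3268 + 0.1593i)|11⟩

H on qubit 0 mixes each pair of kets that differ only in qubit 0: amplitudes (a, b) of (|…0…⟩, |…1…⟩) become ((a + b)/√2, (a − b)/√2). Kets absent from the input have amplitude 0.
(|00⟩, |10⟩): (a, b) = (-0.8577i, 0) → (-0.6065i, -0.6065i)
(|01⟩, |11⟩): (a, b) = (0.2253i, 0.4621) → ((0.3268 + 0.1593i), (-0.3268 + 0.1593i))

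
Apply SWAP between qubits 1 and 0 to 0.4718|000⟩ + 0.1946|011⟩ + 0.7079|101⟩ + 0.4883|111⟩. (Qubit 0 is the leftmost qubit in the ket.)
0.4718|000⟩ + 0.7079|011⟩ + 0.1946|101⟩ + 0.4883|111⟩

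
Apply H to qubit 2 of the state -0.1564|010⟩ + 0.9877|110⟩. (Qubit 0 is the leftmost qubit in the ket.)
-0.1106|010⟩ - 0.1106|011⟩ + 0.6984|110⟩ + 0.6984|111⟩

H on qubit 2 mixes each pair of kets that differ only in qubit 2: amplitudes (a, b) of (|…0…⟩, |…1…⟩) become ((a + b)/√2, (a − b)/√2). Kets absent from the input have amplitude 0.
(|010⟩, |011⟩): (a, b) = (-0.1564, 0) → (-0.1106, -0.1106)
(|110⟩, |111⟩): (a, b) = (0.9877, 0) → (0.6984, 0.6984)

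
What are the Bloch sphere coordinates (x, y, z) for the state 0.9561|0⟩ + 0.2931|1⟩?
(0.5605, 0, 0.8282)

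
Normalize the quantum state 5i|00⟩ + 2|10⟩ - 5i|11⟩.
0.6804i|00⟩ + 0.2722|10⟩ - 0.6804i|11⟩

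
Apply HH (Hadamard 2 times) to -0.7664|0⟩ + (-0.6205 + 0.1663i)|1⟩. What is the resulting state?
-0.7664|0⟩ + (-0.6205 + 0.1663i)|1⟩

H² = I, so an even number of Hadamards cancels: H^2 = I and the state is unchanged.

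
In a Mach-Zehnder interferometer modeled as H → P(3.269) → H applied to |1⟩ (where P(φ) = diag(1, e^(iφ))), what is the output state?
(0.9959 + 0.06353i)|0⟩ + (0.004053 - 0.06353i)|1⟩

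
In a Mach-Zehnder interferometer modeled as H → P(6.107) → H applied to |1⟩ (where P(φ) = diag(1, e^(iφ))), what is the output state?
(0.00774 + 0.08764i)|0⟩ + (0.9923 - 0.08764i)|1⟩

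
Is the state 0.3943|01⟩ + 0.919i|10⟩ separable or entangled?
Entangled

Writing the state as a|00⟩ + b|01⟩ + c|10⟩ + d|11⟩, it is a product state iff ad − bc = 0.
Here (a, b, c, d) = (0, 0.3943, 0.919i, 0): ad − bc = (0)(0) − (0.3943)(0.919i) = -0.3624i ≠ 0, so the state is entangled.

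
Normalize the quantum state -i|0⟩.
-i|0⟩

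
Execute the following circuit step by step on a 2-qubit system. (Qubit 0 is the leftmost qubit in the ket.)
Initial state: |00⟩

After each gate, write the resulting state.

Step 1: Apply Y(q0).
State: i|10⟩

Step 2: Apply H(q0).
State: (1/√2)i|00⟩ - (1/√2)i|10⟩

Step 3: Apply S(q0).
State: (1/√2)i|00⟩ + 1/√2|10⟩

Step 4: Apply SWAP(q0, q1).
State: (1/√2)i|00⟩ + 1/√2|01⟩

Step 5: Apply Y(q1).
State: -(1/√2)i|00⟩ - 1/√2|01⟩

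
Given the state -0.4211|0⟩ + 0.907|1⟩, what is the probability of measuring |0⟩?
0.1773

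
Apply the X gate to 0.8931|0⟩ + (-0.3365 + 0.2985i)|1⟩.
(-0.3365 + 0.2985i)|0⟩ + 0.8931|1⟩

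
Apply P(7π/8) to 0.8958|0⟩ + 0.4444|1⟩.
0.8958|0⟩ + (-0.4106 + 0.1701i)|1⟩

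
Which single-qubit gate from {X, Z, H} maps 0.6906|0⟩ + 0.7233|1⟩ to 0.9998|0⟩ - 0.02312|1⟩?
H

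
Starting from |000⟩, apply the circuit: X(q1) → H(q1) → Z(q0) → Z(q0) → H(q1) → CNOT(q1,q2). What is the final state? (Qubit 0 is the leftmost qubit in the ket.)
|011⟩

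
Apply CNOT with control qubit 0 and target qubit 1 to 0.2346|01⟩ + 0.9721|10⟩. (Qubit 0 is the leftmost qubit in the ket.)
0.2346|01⟩ + 0.9721|11⟩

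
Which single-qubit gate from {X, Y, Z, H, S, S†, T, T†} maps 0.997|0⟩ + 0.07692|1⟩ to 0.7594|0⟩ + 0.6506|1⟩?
H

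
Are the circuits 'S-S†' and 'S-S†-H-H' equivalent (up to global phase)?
Yes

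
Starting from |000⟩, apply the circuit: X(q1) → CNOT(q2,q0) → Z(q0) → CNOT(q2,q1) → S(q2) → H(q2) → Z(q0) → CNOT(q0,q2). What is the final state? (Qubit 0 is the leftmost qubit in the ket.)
1/√2|010⟩ + 1/√2|011⟩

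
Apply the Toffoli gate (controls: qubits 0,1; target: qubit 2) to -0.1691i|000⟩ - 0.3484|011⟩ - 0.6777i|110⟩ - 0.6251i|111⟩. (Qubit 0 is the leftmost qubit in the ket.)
-0.1691i|000⟩ - 0.3484|011⟩ - 0.6251i|110⟩ - 0.6777i|111⟩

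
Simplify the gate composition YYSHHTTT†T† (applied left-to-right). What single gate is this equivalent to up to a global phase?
S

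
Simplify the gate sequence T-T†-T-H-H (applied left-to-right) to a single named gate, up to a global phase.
T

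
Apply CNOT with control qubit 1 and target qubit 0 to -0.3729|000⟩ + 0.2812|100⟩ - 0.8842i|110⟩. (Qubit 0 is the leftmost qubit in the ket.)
-0.3729|000⟩ - 0.8842i|010⟩ + 0.2812|100⟩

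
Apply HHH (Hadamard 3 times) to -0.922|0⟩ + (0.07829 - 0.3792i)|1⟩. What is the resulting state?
(-0.5966 - 0.2681i)|0⟩ + (-0.7073 + 0.2681i)|1⟩

H² = I, so H^3 = H: a single Hadamard. With (a, b) = (-0.922, (0.07829 - 0.3792i)), H gives ((a + b)/√2, (a − b)/√2) = ((-0.5966 - 0.2681i), (-0.7073 + 0.2681i)).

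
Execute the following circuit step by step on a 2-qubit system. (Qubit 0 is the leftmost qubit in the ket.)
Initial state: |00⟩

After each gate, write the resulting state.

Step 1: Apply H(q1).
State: 1/√2|00⟩ + 1/√2|01⟩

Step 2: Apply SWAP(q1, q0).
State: 1/√2|00⟩ + 1/√2|10⟩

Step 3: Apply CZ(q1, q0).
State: 1/√2|00⟩ + 1/√2|10⟩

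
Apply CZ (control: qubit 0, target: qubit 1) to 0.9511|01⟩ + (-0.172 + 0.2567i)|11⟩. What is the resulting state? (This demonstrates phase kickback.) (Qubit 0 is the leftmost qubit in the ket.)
0.9511|01⟩ + (0.172 - 0.2567i)|11⟩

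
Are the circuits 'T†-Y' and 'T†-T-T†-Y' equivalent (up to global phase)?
Yes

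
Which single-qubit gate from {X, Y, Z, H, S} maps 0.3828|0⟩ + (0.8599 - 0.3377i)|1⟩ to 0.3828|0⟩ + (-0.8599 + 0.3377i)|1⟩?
Z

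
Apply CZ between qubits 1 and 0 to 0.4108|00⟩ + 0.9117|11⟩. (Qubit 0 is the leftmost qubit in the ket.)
0.4108|00⟩ - 0.9117|11⟩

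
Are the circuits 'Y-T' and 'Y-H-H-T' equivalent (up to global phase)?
Yes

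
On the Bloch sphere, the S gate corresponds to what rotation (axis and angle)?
Rotation by π/2 around the z-axis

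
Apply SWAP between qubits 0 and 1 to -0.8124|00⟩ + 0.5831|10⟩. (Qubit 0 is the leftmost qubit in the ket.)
-0.8124|00⟩ + 0.5831|01⟩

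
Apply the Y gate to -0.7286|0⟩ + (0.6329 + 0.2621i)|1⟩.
(0.2621 - 0.6329i)|0⟩ - 0.7286i|1⟩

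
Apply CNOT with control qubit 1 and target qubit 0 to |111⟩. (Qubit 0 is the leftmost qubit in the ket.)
|011⟩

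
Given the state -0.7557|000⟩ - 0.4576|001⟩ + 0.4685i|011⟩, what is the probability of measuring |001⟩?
0.2094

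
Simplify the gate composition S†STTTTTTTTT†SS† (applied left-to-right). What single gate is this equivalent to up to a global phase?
T†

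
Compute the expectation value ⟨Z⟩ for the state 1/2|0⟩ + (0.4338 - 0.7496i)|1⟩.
-0.5001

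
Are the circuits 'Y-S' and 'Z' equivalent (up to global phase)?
No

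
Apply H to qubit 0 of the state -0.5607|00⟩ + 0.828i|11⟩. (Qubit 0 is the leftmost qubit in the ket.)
-0.3965|00⟩ + 0.5855i|01⟩ - 0.3965|10⟩ - 0.5855i|11⟩

H on qubit 0 mixes each pair of kets that differ only in qubit 0: amplitudes (a, b) of (|…0…⟩, |…1…⟩) become ((a + b)/√2, (a − b)/√2). Kets absent from the input have amplitude 0.
(|00⟩, |10⟩): (a, b) = (-0.5607, 0) → (-0.3965, -0.3965)
(|01⟩, |11⟩): (a, b) = (0, 0.828i) → (0.5855i, -0.5855i)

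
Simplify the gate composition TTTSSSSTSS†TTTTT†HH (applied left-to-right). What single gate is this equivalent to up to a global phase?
T†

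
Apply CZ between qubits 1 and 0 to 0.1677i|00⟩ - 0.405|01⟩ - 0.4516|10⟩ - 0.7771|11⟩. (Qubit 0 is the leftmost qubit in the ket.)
0.1677i|00⟩ - 0.405|01⟩ - 0.4516|10⟩ + 0.7771|11⟩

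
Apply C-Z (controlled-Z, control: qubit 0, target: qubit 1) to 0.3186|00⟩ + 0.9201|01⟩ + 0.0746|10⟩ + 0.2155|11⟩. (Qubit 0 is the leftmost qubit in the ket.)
0.3186|00⟩ + 0.9201|01⟩ + 0.0746|10⟩ - 0.2155|11⟩

C-Z leaves the control-|0⟩ kets |00⟩, |01⟩ unchanged and applies Z to qubit 1 on the control-|1⟩ pair (|10⟩, |11⟩).
Z = [[1, 0], [0, -1]].
With a = amp(|10⟩) = 0.0746 and b = amp(|11⟩) = 0.2155:
new amp(|10⟩) = (1)·a = 0.0746
new amp(|11⟩) = (-1)·b = -0.2155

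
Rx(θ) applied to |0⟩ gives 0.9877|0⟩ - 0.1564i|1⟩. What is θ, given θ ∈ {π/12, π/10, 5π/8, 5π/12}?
π/10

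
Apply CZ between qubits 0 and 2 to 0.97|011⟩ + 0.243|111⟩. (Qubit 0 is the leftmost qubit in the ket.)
0.97|011⟩ - 0.243|111⟩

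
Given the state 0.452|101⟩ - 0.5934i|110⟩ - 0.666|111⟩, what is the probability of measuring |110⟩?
0.3521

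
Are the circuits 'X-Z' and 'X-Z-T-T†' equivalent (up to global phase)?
Yes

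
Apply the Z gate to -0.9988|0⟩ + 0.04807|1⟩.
-0.9988|0⟩ - 0.04807|1⟩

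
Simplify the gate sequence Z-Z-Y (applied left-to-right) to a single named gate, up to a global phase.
Y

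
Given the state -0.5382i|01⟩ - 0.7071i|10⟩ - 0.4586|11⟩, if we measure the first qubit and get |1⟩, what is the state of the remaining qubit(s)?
-0.839i|0⟩ - 0.5441|1⟩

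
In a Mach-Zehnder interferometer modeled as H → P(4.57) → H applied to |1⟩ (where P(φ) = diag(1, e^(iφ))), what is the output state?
(0.571 + 0.4949i)|0⟩ + (0.429 - 0.4949i)|1⟩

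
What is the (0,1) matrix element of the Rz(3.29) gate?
0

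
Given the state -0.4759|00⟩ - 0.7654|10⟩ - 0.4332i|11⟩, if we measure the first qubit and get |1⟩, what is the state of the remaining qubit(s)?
-0.8703|0⟩ - 0.4926i|1⟩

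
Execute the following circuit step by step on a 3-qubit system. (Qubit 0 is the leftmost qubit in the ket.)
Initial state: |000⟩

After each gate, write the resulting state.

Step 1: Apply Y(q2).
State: i|001⟩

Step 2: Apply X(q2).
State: i|000⟩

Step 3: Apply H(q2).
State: (1/√2)i|000⟩ + (1/√2)i|001⟩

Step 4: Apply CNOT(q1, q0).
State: (1/√2)i|000⟩ + (1/√2)i|001⟩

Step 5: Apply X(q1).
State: (1/√2)i|010⟩ + (1/√2)i|011⟩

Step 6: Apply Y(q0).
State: -1/√2|110⟩ - 1/√2|111⟩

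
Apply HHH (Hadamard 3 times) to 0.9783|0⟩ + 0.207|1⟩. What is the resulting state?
0.8381|0⟩ + 0.5454|1⟩

H² = I, so H^3 = H: a single Hadamard. With (a, b) = (0.9783, 0.207), H gives ((a + b)/√2, (a − b)/√2) = (0.8381, 0.5454).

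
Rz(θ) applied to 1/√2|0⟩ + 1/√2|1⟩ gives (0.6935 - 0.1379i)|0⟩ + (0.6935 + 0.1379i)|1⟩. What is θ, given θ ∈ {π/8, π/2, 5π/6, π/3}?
π/8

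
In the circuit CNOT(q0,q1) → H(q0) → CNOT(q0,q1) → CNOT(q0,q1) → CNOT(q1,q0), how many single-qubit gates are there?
1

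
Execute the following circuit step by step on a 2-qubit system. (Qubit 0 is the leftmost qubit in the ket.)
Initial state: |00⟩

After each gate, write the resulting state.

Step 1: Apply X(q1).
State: |01⟩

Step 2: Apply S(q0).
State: |01⟩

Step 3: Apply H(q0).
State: 1/√2|01⟩ + 1/√2|11⟩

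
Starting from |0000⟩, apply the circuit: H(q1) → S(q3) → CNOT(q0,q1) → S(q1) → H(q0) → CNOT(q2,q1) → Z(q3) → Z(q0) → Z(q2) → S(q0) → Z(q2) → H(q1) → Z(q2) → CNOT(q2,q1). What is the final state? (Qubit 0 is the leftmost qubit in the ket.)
(1/√8 + (1/√8)i)|0000⟩ + (1/√8 - (1/√8)i)|0100⟩ + (1/√8 - (1/√8)i)|1000⟩ + (-1/√8 - (1/√8)i)|1100⟩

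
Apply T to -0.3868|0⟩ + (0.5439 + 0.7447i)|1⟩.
-0.3868|0⟩ + (-0.142 + 0.9112i)|1⟩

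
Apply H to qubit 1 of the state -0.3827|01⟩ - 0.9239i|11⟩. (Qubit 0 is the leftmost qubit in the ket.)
-0.2706|00⟩ + 0.2706|01⟩ - 0.6533i|10⟩ + 0.6533i|11⟩

H on qubit 1 mixes each pair of kets that differ only in qubit 1: amplitudes (a, b) of (|…0…⟩, |…1…⟩) become ((a + b)/√2, (a − b)/√2). Kets absent from the input have amplitude 0.
(|00⟩, |01⟩): (a, b) = (0, -0.3827) → (-0.2706, 0.2706)
(|10⟩, |11⟩): (a, b) = (0, -0.9239i) → (-0.6533i, 0.6533i)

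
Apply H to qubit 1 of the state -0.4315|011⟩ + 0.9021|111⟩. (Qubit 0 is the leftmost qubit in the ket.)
-0.3051|001⟩ + 0.3051|011⟩ + 0.6379|101⟩ - 0.6379|111⟩

H on qubit 1 mixes each pair of kets that differ only in qubit 1: amplitudes (a, b) of (|…0…⟩, |…1…⟩) become ((a + b)/√2, (a − b)/√2). Kets absent from the input have amplitude 0.
(|001⟩, |011⟩): (a, b) = (0, -0.4315) → (-0.3051, 0.3051)
(|101⟩, |111⟩): (a, b) = (0, 0.9021) → (0.6379, -0.6379)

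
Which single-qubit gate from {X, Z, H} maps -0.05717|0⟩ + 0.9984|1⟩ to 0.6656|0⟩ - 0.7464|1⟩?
H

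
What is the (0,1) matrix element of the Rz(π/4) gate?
0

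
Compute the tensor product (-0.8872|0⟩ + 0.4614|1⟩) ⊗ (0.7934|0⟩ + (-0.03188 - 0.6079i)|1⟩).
-0.7039|00⟩ + (0.02828 + 0.5393i)|01⟩ + 0.3661|10⟩ + (-0.01471 - 0.2805i)|11⟩

amp(|b₁b₂…⟩) = product of the factor amplitudes for bits b₁, b₂, …; only kets whose every factor amplitude is nonzero survive.
|00⟩: (-0.8872)(0.7934) = -0.7039
|01⟩: (-0.8872)(-0.03188 - 0.6079i) = (0.02828 + 0.5393i)
|10⟩: (0.4614)(0.7934) = 0.3661
|11⟩: (0.4614)(-0.03188 - 0.6079i) = (-0.01471 - 0.2805i)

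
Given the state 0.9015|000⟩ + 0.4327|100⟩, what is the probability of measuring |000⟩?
0.8127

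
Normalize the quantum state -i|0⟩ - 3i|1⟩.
-0.3162i|0⟩ - 0.9487i|1⟩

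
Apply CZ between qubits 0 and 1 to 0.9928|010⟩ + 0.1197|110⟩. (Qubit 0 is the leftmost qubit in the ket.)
0.9928|010⟩ - 0.1197|110⟩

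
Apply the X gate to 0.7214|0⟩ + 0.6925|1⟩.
0.6925|0⟩ + 0.7214|1⟩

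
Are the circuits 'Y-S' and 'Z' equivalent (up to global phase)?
No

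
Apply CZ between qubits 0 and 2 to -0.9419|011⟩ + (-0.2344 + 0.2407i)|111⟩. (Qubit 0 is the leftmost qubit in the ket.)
-0.9419|011⟩ + (0.2344 - 0.2407i)|111⟩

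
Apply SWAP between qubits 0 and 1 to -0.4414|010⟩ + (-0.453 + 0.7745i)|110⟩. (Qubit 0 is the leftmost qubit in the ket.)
-0.4414|100⟩ + (-0.453 + 0.7745i)|110⟩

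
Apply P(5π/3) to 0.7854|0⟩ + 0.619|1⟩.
0.7854|0⟩ + (0.3095 - 0.5361i)|1⟩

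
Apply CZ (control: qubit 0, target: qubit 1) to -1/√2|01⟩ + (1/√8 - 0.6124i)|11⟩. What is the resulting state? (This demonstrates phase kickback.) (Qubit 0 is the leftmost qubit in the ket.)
-1/√2|01⟩ + (-1/√8 + 0.6124i)|11⟩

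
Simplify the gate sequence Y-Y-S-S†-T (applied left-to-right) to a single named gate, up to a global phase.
T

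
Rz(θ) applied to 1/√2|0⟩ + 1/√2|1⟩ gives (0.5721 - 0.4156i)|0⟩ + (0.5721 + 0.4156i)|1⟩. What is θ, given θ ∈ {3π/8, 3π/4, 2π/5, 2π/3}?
2π/5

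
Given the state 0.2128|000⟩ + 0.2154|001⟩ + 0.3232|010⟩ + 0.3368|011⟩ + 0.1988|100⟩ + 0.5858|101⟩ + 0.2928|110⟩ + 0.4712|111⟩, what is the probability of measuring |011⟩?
0.1134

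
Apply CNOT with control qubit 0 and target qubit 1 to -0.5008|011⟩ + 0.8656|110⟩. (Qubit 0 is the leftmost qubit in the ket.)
-0.5008|011⟩ + 0.8656|100⟩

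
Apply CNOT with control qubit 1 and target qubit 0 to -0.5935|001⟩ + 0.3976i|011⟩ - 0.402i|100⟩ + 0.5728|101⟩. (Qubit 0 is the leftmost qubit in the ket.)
-0.5935|001⟩ - 0.402i|100⟩ + 0.5728|101⟩ + 0.3976i|111⟩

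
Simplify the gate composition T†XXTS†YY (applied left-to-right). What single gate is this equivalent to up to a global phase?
S†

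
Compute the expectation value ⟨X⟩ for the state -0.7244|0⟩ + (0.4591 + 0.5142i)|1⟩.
-0.6651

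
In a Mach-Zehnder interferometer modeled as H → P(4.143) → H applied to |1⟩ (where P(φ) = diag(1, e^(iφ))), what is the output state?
(0.7696 + 0.4211i)|0⟩ + (0.2304 - 0.4211i)|1⟩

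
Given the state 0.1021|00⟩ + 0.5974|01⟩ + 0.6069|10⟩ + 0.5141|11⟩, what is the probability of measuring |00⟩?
0.01042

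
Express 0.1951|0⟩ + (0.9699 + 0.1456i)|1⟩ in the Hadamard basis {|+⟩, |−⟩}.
(0.8238 + 0.103i)|+⟩ + (-0.5479 - 0.103i)|−⟩

With |ψ⟩ = α|0⟩ + β|1⟩, the Hadamard-basis coefficients are ⟨+|ψ⟩ = (α + β)/√2 and ⟨−|ψ⟩ = (α − β)/√2.
Here α = 0.1951, β = (0.9699 + 0.1456i): (α + β)/√2 = (0.8238 + 0.103i), (α − β)/√2 = (-0.5479 - 0.103i).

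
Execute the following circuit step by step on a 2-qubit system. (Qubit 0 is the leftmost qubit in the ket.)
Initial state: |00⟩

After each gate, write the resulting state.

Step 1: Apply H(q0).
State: 1/√2|00⟩ + 1/√2|10⟩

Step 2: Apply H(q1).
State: 1/2|00⟩ + 1/2|01⟩ + 1/2|10⟩ + 1/2|11⟩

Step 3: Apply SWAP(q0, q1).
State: 1/2|00⟩ + 1/2|01⟩ + 1/2|10⟩ + 1/2|11⟩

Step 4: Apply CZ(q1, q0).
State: 1/2|00⟩ + 1/2|01⟩ + 1/2|10⟩ - 1/2|11⟩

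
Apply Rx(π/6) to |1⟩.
-0.2588i|0⟩ + 0.9659|1⟩

Rx(π/6) = [[cos(θ/2), −i·sin(θ/2)], [−i·sin(θ/2), cos(θ/2)]]; θ = π/6, cos(θ/2) ≈ 0.965926, sin(θ/2) ≈ 0.258819.
With a = amp(|0⟩) = 0 and b = amp(|1⟩) = 1:
new amp(|0⟩) = (0.965926)·a + (-0.258819i)·b = -0.2588i
new amp(|1⟩) = (-0.258819i)·a + (0.965926)·b = 0.9659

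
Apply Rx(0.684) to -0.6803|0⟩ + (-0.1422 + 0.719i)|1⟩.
(-0.3998 + 0.04769i)|0⟩ + (-0.134 + 0.9055i)|1⟩

Rx(0.684) = [[cos(θ/2), −i·sin(θ/2)], [−i·sin(θ/2), cos(θ/2)]]; θ = 0.684, cos(θ/2) ≈ 0.942086, sin(θ/2) ≈ 0.335372.
With a = amp(|0⟩) = -0.6803 and b = amp(|1⟩) = (-0.1422 + 0.719i):
new amp(|0⟩) = (0.942086)·a + (-0.335372i)·b = (-0.3998 + 0.04769i)
new amp(|1⟩) = (-0.335372i)·a + (0.942086)·b = (-0.134 + 0.9055i)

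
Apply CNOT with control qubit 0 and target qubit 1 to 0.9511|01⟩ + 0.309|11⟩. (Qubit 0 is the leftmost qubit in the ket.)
0.9511|01⟩ + 0.309|10⟩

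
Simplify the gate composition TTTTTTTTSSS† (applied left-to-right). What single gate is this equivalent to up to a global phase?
S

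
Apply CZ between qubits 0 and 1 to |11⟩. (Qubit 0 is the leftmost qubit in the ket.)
-|11⟩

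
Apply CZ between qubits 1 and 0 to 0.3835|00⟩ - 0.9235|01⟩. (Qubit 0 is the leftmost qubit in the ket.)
0.3835|00⟩ - 0.9235|01⟩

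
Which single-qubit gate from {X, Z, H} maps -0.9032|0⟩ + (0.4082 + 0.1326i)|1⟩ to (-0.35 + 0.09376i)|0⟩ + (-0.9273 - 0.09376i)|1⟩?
H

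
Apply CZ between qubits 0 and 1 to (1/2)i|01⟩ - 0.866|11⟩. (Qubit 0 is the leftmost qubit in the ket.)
(1/2)i|01⟩ + 0.866|11⟩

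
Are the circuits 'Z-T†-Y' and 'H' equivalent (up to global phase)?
No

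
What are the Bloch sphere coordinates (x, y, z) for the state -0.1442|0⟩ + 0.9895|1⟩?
(-0.2854, 0, -0.9583)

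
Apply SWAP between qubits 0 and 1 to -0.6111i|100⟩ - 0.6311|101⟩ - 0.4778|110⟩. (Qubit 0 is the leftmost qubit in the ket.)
-0.6111i|010⟩ - 0.6311|011⟩ - 0.4778|110⟩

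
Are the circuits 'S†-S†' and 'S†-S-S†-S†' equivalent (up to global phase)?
Yes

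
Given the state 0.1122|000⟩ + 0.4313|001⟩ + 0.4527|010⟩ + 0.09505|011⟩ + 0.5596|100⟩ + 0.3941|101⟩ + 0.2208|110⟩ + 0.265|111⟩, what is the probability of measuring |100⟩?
0.3132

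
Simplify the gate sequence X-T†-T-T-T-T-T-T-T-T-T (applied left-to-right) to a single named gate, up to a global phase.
X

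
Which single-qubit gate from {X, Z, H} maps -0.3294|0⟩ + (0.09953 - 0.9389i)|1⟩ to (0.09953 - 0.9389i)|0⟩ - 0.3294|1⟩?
X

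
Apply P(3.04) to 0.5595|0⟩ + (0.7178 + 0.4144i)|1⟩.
0.5595|0⟩ + (-0.7561 - 0.3395i)|1⟩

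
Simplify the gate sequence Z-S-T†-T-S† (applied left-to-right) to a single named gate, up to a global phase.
Z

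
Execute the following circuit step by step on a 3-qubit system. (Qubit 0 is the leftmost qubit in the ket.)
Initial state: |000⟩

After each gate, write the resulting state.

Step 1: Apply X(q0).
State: |100⟩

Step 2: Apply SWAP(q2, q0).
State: |001⟩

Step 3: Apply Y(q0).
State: i|101⟩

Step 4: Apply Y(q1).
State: -|111⟩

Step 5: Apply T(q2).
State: (-1/√2 - (1/√2)i)|111⟩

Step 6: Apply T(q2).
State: -i|111⟩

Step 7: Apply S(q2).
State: |111⟩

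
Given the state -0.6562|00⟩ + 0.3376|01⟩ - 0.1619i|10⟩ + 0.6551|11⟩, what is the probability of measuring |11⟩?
0.4292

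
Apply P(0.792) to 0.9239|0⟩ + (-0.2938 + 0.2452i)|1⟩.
0.9239|0⟩ + (-0.3809 - 0.03688i)|1⟩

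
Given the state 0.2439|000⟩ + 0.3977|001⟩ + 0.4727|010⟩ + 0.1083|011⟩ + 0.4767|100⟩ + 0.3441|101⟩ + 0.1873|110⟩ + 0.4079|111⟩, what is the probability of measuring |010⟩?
0.2234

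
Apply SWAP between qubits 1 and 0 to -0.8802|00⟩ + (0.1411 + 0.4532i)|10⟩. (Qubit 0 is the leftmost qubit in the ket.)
-0.8802|00⟩ + (0.1411 + 0.4532i)|01⟩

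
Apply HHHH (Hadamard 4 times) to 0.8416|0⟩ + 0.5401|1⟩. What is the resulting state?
0.8416|0⟩ + 0.5401|1⟩

H² = I, so an even number of Hadamards cancels: H^4 = I and the state is unchanged.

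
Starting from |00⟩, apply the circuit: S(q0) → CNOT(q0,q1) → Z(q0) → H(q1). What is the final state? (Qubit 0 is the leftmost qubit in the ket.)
1/√2|00⟩ + 1/√2|01⟩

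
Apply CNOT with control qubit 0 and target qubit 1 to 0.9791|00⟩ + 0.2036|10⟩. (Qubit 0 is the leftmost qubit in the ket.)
0.9791|00⟩ + 0.2036|11⟩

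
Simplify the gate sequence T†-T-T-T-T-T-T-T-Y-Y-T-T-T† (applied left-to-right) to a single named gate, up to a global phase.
T†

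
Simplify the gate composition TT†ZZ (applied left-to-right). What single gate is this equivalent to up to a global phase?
I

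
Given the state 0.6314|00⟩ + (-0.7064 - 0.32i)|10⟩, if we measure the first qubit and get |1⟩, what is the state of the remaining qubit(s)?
(-0.9109 - 0.4126i)|0⟩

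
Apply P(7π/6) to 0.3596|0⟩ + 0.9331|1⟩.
0.3596|0⟩ + (-0.8081 - 0.4666i)|1⟩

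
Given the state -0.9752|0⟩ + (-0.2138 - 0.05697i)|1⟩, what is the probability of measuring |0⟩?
0.951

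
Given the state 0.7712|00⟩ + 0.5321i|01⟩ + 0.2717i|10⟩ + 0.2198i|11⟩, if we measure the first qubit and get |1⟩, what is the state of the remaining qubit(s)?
0.7775i|0⟩ + 0.6289i|1⟩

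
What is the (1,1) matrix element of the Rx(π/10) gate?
0.9877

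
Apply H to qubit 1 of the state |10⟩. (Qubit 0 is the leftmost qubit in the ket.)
1/√2|10⟩ + 1/√2|11⟩

H on qubit 1 mixes each pair of kets that differ only in qubit 1: amplitudes (a, b) of (|…0…⟩, |…1…⟩) become ((a + b)/√2, (a − b)/√2). Kets absent from the input have amplitude 0.
(|10⟩, |11⟩): (a, b) = (1, 0) → (1/√2, 1/√2)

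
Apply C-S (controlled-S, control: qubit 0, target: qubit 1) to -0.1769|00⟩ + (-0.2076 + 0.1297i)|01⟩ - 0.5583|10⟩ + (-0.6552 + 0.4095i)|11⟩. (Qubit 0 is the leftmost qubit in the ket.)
-0.1769|00⟩ + (-0.2076 + 0.1297i)|01⟩ - 0.5583|10⟩ + (-0.4095 - 0.6552i)|11⟩

C-S leaves the control-|0⟩ kets |00⟩, |01⟩ unchanged and applies S to qubit 1 on the control-|1⟩ pair (|10⟩, |11⟩).
S = [[1, 0], [0, i]].
With a = amp(|10⟩) = -0.5583 and b = amp(|11⟩) = (-0.6552 + 0.4095i):
new amp(|10⟩) = (1)·a = -0.5583
new amp(|11⟩) = (i)·b = (-0.4095 - 0.6552i)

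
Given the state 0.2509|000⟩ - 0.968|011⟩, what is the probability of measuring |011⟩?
0.937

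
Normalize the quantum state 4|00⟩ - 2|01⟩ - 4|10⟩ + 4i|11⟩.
0.5547|00⟩ - 0.2774|01⟩ - 0.5547|10⟩ + 0.5547i|11⟩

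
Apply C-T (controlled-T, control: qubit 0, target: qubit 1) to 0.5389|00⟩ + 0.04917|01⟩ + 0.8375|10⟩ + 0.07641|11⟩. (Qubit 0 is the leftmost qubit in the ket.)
0.5389|00⟩ + 0.04917|01⟩ + 0.8375|10⟩ + (0.05403 + 0.05403i)|11⟩

C-T leaves the control-|0⟩ kets |00⟩, |01⟩ unchanged and applies T to qubit 1 on the control-|1⟩ pair (|10⟩, |11⟩).
T = [[1, 0], [0, (1/√2 + (1/√2)i)]].
With a = amp(|10⟩) = 0.8375 and b = amp(|11⟩) = 0.07641:
new amp(|10⟩) = (1)·a = 0.8375
new amp(|11⟩) = (1/√2 + (1/√2)i)·b = (0.05403 + 0.05403i)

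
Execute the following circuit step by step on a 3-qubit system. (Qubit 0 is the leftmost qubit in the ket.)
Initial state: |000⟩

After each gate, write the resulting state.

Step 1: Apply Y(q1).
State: i|010⟩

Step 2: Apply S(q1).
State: -|010⟩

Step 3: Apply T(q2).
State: -|010⟩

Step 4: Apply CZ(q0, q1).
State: -|010⟩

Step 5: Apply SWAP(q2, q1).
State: -|001⟩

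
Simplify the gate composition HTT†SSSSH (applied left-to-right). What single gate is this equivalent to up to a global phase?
I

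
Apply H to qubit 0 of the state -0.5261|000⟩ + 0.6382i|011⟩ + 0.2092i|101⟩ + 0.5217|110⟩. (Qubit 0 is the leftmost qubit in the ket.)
-0.372|000⟩ + 0.1479i|001⟩ + 0.3689|010⟩ + 0.4513i|011⟩ - 0.372|100⟩ - 0.1479i|101⟩ - 0.3689|110⟩ + 0.4513i|111⟩

H on qubit 0 mixes each pair of kets that differ only in qubit 0: amplitudes (a, b) of (|…0…⟩, |…1…⟩) become ((a + b)/√2, (a − b)/√2). Kets absent from the input have amplitude 0.
(|000⟩, |100⟩): (a, b) = (-0.5261, 0) → (-0.372, -0.372)
(|001⟩, |101⟩): (a, b) = (0, 0.2092i) → (0.1479i, -0.1479i)
(|010⟩, |110⟩): (a, b) = (0, 0.5217) → (0.3689, -0.3689)
(|011⟩, |111⟩): (a, b) = (0.6382i, 0) → (0.4513i, 0.4513i)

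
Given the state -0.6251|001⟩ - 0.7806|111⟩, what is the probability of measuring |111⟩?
0.6093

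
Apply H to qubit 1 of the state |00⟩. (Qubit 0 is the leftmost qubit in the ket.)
1/√2|00⟩ + 1/√2|01⟩

H on qubit 1 mixes each pair of kets that differ only in qubit 1: amplitudes (a, b) of (|…0…⟩, |…1…⟩) become ((a + b)/√2, (a − b)/√2). Kets absent from the input have amplitude 0.
(|00⟩, |01⟩): (a, b) = (1, 0) → (1/√2, 1/√2)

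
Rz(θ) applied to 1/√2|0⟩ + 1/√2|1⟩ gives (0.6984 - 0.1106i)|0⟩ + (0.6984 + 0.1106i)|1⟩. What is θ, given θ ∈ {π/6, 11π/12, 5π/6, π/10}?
π/10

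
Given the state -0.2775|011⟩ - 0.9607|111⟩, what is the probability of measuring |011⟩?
0.07701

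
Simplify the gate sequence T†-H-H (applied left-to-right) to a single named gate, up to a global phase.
T†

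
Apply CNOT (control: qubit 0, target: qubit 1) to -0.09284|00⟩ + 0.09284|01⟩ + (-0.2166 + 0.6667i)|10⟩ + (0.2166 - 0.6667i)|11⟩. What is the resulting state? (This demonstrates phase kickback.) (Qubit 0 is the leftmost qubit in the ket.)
-0.09284|00⟩ + 0.09284|01⟩ + (0.2166 - 0.6667i)|10⟩ + (-0.2166 + 0.6667i)|11⟩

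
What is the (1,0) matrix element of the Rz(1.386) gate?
0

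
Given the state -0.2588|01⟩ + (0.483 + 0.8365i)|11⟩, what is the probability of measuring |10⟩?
0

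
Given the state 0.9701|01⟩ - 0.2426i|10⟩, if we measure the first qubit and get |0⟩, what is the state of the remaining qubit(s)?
|1⟩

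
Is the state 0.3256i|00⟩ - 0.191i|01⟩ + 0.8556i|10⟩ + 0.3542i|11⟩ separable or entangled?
Entangled

Writing the state as a|00⟩ + b|01⟩ + c|10⟩ + d|11⟩, it is a product state iff ad − bc = 0.
Here (a, b, c, d) = (0.3256i, -0.191i, 0.8556i, 0.3542i): ad − bc = (0.3256i)(0.3542i) − (-0.191i)(0.8556i) = -0.2787 ≠ 0, so the state is entangled.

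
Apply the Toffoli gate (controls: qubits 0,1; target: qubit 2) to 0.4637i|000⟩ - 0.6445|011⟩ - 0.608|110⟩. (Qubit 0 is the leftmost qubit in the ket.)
0.4637i|000⟩ - 0.6445|011⟩ - 0.608|111⟩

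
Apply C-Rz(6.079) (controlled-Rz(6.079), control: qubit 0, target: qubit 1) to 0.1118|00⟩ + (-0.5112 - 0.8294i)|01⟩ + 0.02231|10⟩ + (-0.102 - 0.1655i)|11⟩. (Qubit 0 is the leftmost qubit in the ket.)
0.1118|00⟩ + (-0.5112 - 0.8294i)|01⟩ + (-0.02219 - 0.002274i)|10⟩ + (0.1183 + 0.1542i)|11⟩

C-Rz(6.079) leaves the control-|0⟩ kets |00⟩, |01⟩ unchanged and applies Rz(6.079) to qubit 1 on the control-|1⟩ pair (|10⟩, |11⟩).
Rz(6.079) = [[e^(−iθ/2), 0], [0, e^(iθ/2)]] with e^(±iθ/2) = cos(θ/2) ± i·sin(θ/2); θ = 6.079, cos(θ/2) ≈ -0.994793, sin(θ/2) ≈ 0.101915.
With a = amp(|10⟩) = 0.02231 and b = amp(|11⟩) = (-0.102 - 0.1655i):
new amp(|10⟩) = (-0.994793 - 0.101915i)·a = (-0.02219 - 0.002274i)
new amp(|11⟩) = (-0.994793 + 0.101915i)·b = (0.1183 + 0.1542i)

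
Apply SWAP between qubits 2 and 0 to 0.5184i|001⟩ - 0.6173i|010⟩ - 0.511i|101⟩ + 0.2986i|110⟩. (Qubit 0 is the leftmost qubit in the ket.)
-0.6173i|010⟩ + 0.2986i|011⟩ + 0.5184i|100⟩ - 0.511i|101⟩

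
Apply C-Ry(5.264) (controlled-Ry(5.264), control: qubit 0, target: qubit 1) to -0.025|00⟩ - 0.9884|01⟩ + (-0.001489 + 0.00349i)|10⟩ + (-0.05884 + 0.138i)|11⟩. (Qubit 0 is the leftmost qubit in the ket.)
-0.025|00⟩ - 0.9884|01⟩ + (0.03 - 0.07037i)|10⟩ + (0.05064 - 0.1188i)|11⟩

C-Ry(5.264) leaves the control-|0⟩ kets |00⟩, |01⟩ unchanged and applies Ry(5.264) to qubit 1 on the control-|1⟩ pair (|10⟩, |11⟩).
Ry(5.264) = [[cos(θ/2), −sin(θ/2)], [sin(θ/2), cos(θ/2)]]; θ = 5.264, cos(θ/2) ≈ -0.872943, sin(θ/2) ≈ 0.487822.
With a = amp(|10⟩) = (-0.001489 + 0.00349i) and b = amp(|11⟩) = (-0.05884 + 0.138i):
new amp(|10⟩) = (-0.872943)·a + (-0.487822)·b = (0.03 - 0.07037i)
new amp(|11⟩) = (0.487822)·a + (-0.872943)·b = (0.05064 - 0.1188i)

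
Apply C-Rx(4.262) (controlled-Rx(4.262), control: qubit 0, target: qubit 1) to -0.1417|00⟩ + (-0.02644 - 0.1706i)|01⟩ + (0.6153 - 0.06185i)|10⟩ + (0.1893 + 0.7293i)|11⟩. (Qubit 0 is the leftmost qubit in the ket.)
-0.1417|00⟩ + (-0.02644 - 0.1706i)|01⟩ + (0.2909 - 0.1275i)|10⟩ + (-0.153 - 0.9088i)|11⟩

C-Rx(4.262) leaves the control-|0⟩ kets |00⟩, |01⟩ unchanged and applies Rx(4.262) to qubit 1 on the control-|1⟩ pair (|10⟩, |11⟩).
Rx(4.262) = [[cos(θ/2), −i·sin(θ/2)], [−i·sin(θ/2), cos(θ/2)]]; θ = 4.262, cos(θ/2) ≈ -0.531359, sin(θ/2) ≈ 0.847147.
With a = amp(|10⟩) = (0.6153 - 0.06185i) and b = amp(|11⟩) = (0.1893 + 0.7293i):
new amp(|10⟩) = (-0.531359)·a + (-0.847147i)·b = (0.2909 - 0.1275i)
new amp(|11⟩) = (-0.847147i)·a + (-0.531359)·b = (-0.153 - 0.9088i)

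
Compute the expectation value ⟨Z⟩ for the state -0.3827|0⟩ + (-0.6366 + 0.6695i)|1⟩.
-0.707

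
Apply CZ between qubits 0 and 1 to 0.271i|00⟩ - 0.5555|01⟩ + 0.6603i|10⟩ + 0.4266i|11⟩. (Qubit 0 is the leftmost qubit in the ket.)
0.271i|00⟩ - 0.5555|01⟩ + 0.6603i|10⟩ - 0.4266i|11⟩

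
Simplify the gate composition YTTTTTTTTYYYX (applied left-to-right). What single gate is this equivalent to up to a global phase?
X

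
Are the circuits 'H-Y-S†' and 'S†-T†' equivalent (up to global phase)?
No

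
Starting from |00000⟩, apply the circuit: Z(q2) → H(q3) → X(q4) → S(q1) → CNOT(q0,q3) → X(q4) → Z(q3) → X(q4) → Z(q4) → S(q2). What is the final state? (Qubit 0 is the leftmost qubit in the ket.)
-1/√2|00001⟩ + 1/√2|00011⟩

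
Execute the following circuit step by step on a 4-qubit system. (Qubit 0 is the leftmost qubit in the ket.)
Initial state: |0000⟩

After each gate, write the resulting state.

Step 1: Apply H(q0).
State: 1/√2|0000⟩ + 1/√2|1000⟩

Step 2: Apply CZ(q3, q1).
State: 1/√2|0000⟩ + 1/√2|1000⟩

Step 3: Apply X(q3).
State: 1/√2|0001⟩ + 1/√2|1001⟩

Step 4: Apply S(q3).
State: (1/√2)i|0001⟩ + (1/√2)i|1001⟩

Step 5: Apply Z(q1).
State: (1/√2)i|0001⟩ + (1/√2)i|1001⟩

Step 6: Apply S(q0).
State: (1/√2)i|0001⟩ - 1/√2|1001⟩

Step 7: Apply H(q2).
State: (1/2)i|0001⟩ + (1/2)i|0011⟩ - 1/2|1001⟩ - 1/2|1011⟩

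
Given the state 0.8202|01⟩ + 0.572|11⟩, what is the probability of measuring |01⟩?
0.6727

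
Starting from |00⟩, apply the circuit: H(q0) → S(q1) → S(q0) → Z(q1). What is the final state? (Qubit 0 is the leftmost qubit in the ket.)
1/√2|00⟩ + (1/√2)i|10⟩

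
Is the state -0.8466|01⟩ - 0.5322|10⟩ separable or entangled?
Entangled

Writing the state as a|00⟩ + b|01⟩ + c|10⟩ + d|11⟩, it is a product state iff ad − bc = 0.
Here (a, b, c, d) = (0, -0.8466, -0.5322, 0): ad − bc = (0)(0) − (-0.8466)(-0.5322) = -0.4506 ≠ 0, so the state is entangled.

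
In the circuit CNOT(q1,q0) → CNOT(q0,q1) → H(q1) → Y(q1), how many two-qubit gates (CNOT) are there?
2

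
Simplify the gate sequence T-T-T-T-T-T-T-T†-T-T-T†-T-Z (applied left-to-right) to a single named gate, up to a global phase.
Z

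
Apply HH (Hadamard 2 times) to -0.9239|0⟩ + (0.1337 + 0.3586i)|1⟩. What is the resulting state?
-0.9239|0⟩ + (0.1337 + 0.3586i)|1⟩

H² = I, so an even number of Hadamards cancels: H^2 = I and the state is unchanged.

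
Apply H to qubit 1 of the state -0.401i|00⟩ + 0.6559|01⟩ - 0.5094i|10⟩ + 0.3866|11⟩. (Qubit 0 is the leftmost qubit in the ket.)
(0.4638 - 0.2835i)|00⟩ + (-0.4638 - 0.2835i)|01⟩ + (0.2734 - 0.3602i)|10⟩ + (-0.2734 - 0.3602i)|11⟩

H on qubit 1 mixes each pair of kets that differ only in qubit 1: amplitudes (a, b) of (|…0…⟩, |…1…⟩) become ((a + b)/√2, (a − b)/√2). Kets absent from the input have amplitude 0.
(|00⟩, |01⟩): (a, b) = (-0.401i, 0.6559) → ((0.4638 - 0.2835i), (-0.4638 - 0.2835i))
(|10⟩, |11⟩): (a, b) = (-0.5094i, 0.3866) → ((0.2734 - 0.3602i), (-0.2734 - 0.3602i))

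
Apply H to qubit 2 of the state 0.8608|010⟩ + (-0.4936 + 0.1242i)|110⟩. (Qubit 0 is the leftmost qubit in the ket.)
0.6087|010⟩ + 0.6087|011⟩ + (-0.349 + 0.08782i)|110⟩ + (-0.349 + 0.08782i)|111⟩

H on qubit 2 mixes each pair of kets that differ only in qubit 2: amplitudes (a, b) of (|…0…⟩, |…1…⟩) become ((a + b)/√2, (a − b)/√2). Kets absent from the input have amplitude 0.
(|010⟩, |011⟩): (a, b) = (0.8608, 0) → (0.6087, 0.6087)
(|110⟩, |111⟩): (a, b) = ((-0.4936 + 0.1242i), 0) → ((-0.349 + 0.08782i), (-0.349 + 0.08782i))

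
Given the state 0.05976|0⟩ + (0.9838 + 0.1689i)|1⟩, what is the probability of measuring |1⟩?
0.9964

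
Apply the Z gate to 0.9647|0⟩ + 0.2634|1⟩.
0.9647|0⟩ - 0.2634|1⟩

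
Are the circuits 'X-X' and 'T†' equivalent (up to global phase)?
No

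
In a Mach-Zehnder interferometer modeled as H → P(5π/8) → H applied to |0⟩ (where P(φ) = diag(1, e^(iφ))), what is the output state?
(0.3087 + 0.4619i)|0⟩ + (0.6913 - 0.4619i)|1⟩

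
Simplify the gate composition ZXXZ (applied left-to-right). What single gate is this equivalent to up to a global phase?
I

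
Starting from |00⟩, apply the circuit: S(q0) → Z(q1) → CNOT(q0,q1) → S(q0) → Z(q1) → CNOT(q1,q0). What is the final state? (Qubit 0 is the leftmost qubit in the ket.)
|00⟩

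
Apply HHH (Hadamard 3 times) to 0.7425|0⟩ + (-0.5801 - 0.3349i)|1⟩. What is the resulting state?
(0.1148 - 0.2368i)|0⟩ + (0.9352 + 0.2368i)|1⟩

H² = I, so H^3 = H: a single Hadamard. With (a, b) = (0.7425, (-0.5801 - 0.3349i)), H gives ((a + b)/√2, (a − b)/√2) = ((0.1148 - 0.2368i), (0.9352 + 0.2368i)).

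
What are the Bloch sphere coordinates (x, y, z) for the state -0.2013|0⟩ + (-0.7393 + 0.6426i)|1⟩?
(0.2976, -0.2587, -0.919)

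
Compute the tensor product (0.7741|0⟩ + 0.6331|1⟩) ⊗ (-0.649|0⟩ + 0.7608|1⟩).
-0.5024|00⟩ + 0.5889|01⟩ - 0.4109|10⟩ + 0.4817|11⟩

amp(|b₁b₂…⟩) = product of the factor amplitudes for bits b₁, b₂, …; only kets whose every factor amplitude is nonzero survive.
|00⟩: (0.7741)(-0.649) = -0.5024
|01⟩: (0.7741)(0.7608) = 0.5889
|10⟩: (0.6331)(-0.649) = -0.4109
|11⟩: (0.6331)(0.7608) = 0.4817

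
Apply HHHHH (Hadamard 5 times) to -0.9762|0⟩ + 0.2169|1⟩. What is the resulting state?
-0.5369|0⟩ - 0.8436|1⟩

H² = I, so H^5 = H: a single Hadamard. With (a, b) = (-0.9762, 0.2169), H gives ((a + b)/√2, (a − b)/√2) = (-0.5369, -0.8436).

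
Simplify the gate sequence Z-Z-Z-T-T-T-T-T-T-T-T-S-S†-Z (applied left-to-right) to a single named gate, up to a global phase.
I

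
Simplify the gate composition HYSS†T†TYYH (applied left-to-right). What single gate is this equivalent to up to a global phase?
Y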